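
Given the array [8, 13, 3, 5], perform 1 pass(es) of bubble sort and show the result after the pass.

After pass 1: [8, 3, 5, 13] (2 swaps)
Total swaps: 2


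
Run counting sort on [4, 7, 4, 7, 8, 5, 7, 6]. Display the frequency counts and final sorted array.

Count array: [0, 0, 0, 0, 2, 1, 1, 3, 1]
(count[i] = number of elements equal to i)
Cumulative count: [0, 0, 0, 0, 2, 3, 4, 7, 8]
Sorted: [4, 4, 5, 6, 7, 7, 7, 8]


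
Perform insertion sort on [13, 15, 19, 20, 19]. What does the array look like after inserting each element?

First element 13 is already 'sorted'
Insert 15: shifted 0 elements -> [13, 15, 19, 20, 19]
Insert 19: shifted 0 elements -> [13, 15, 19, 20, 19]
Insert 20: shifted 0 elements -> [13, 15, 19, 20, 19]
Insert 19: shifted 1 elements -> [13, 15, 19, 19, 20]


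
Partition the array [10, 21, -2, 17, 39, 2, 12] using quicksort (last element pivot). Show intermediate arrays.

Partition 1: pivot=12 at index 3 -> [10, -2, 2, 12, 39, 21, 17]
Partition 2: pivot=2 at index 1 -> [-2, 2, 10, 12, 39, 21, 17]
Partition 3: pivot=17 at index 4 -> [-2, 2, 10, 12, 17, 21, 39]
Partition 4: pivot=39 at index 6 -> [-2, 2, 10, 12, 17, 21, 39]


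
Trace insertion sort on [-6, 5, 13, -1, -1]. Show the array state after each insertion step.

First element -6 is already 'sorted'
Insert 5: shifted 0 elements -> [-6, 5, 13, -1, -1]
Insert 13: shifted 0 elements -> [-6, 5, 13, -1, -1]
Insert -1: shifted 2 elements -> [-6, -1, 5, 13, -1]
Insert -1: shifted 2 elements -> [-6, -1, -1, 5, 13]


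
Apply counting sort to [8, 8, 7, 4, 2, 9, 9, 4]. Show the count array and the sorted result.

Count array: [0, 0, 1, 0, 2, 0, 0, 1, 2, 2]
(count[i] = number of elements equal to i)
Cumulative count: [0, 0, 1, 1, 3, 3, 3, 4, 6, 8]
Sorted: [2, 4, 4, 7, 8, 8, 9, 9]


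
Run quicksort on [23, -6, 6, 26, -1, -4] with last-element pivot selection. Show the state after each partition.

Partition 1: pivot=-4 at index 1 -> [-6, -4, 6, 26, -1, 23]
Partition 2: pivot=23 at index 4 -> [-6, -4, 6, -1, 23, 26]
Partition 3: pivot=-1 at index 2 -> [-6, -4, -1, 6, 23, 26]


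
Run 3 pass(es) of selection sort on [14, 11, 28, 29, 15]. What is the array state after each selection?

Pass 1: Select minimum 11 at index 1, swap -> [11, 14, 28, 29, 15]
Pass 2: Select minimum 14 at index 1, swap -> [11, 14, 28, 29, 15]
Pass 3: Select minimum 15 at index 4, swap -> [11, 14, 15, 29, 28]


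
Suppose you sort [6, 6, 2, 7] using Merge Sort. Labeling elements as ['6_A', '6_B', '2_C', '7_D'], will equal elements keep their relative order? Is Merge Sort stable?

Trace Merge Sort on the labeled array (the key is the number; the letter only tracks identity):
  Merge [6_A] + [6_B] -> [6_A, 6_B]
  Merge [2_C] + [7_D] -> [2_C, 7_D]
  Merge [6_A, 6_B] + [2_C, 7_D] -> [2_C, 6_A, 6_B, 7_D]
Final order: [2_C, 6_A, 6_B, 7_D]
Equal keys:
  value 6: originally 6_A, 6_B; after sorting 6_A, 6_B -> order preserved
All equal keys kept their original relative order. Merge Sort is stable: when the heads of the two halves are equal the merge takes from the left half first.
Answer: Stable


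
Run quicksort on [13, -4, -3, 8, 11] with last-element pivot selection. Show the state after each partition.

Partition 1: pivot=11 at index 3 -> [-4, -3, 8, 11, 13]
Partition 2: pivot=8 at index 2 -> [-4, -3, 8, 11, 13]
Partition 3: pivot=-3 at index 1 -> [-4, -3, 8, 11, 13]


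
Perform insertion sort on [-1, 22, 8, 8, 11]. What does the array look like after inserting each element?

First element -1 is already 'sorted'
Insert 22: shifted 0 elements -> [-1, 22, 8, 8, 11]
Insert 8: shifted 1 elements -> [-1, 8, 22, 8, 11]
Insert 8: shifted 1 elements -> [-1, 8, 8, 22, 11]
Insert 11: shifted 1 elements -> [-1, 8, 8, 11, 22]


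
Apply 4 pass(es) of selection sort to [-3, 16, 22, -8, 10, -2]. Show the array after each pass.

Pass 1: Select minimum -8 at index 3, swap -> [-8, 16, 22, -3, 10, -2]
Pass 2: Select minimum -3 at index 3, swap -> [-8, -3, 22, 16, 10, -2]
Pass 3: Select minimum -2 at index 5, swap -> [-8, -3, -2, 16, 10, 22]
Pass 4: Select minimum 10 at index 4, swap -> [-8, -3, -2, 10, 16, 22]


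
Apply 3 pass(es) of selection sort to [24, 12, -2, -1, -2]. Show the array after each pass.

Pass 1: Select minimum -2 at index 2, swap -> [-2, 12, 24, -1, -2]
Pass 2: Select minimum -2 at index 4, swap -> [-2, -2, 24, -1, 12]
Pass 3: Select minimum -1 at index 3, swap -> [-2, -2, -1, 24, 12]


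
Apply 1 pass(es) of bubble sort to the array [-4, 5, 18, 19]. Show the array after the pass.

After pass 1: [-4, 5, 18, 19] (0 swaps)
Total swaps: 0


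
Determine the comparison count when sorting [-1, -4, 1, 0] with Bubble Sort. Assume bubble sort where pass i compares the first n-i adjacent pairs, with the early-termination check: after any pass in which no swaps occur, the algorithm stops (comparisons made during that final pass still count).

Pass 1: compare adjacent pairs (0,1)..(2,3) = 3 comparison(s), 2 swap(s) -> [-4, -1, 0, 1]
Pass 2: compare adjacent pairs (0,1)..(1,2) = 2 comparison(s), 0 swap(s) -> [-4, -1, 0, 1]
No swaps in this pass, so bubble sort stops here.
Total comparisons: 3 + 2 = 5


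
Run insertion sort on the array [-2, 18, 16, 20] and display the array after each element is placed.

First element -2 is already 'sorted'
Insert 18: shifted 0 elements -> [-2, 18, 16, 20]
Insert 16: shifted 1 elements -> [-2, 16, 18, 20]
Insert 20: shifted 0 elements -> [-2, 16, 18, 20]


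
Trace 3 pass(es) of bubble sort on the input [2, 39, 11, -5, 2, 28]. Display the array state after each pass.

After pass 1: [2, 11, -5, 2, 28, 39] (4 swaps)
After pass 2: [2, -5, 2, 11, 28, 39] (2 swaps)
After pass 3: [-5, 2, 2, 11, 28, 39] (1 swaps)
Total swaps: 7


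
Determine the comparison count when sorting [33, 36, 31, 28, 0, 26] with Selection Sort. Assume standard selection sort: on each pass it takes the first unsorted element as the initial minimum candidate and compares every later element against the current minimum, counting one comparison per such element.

Pass 1: scan indices 1..5 for the minimum = 5 comparison(s); min is 0, place at index 0 -> [0, 36, 31, 28, 33, 26]
Pass 2: scan indices 2..5 for the minimum = 4 comparison(s); min is 26, place at index 1 -> [0, 26, 31, 28, 33, 36]
Pass 3: scan indices 3..5 for the minimum = 3 comparison(s); min is 28, place at index 2 -> [0, 26, 28, 31, 33, 36]
Pass 4: scan indices 4..5 for the minimum = 2 comparison(s); min is 31, place at index 3 -> [0, 26, 28, 31, 33, 36]
Pass 5: scan indices 5..5 for the minimum = 1 comparison(s); min is 33, place at index 4 -> [0, 26, 28, 31, 33, 36]
Selection sort always scans the whole unsorted suffix, so the count is (n-1) + (n-2) + ... + 1 = n(n-1)/2 = 6*5/2 = 15 regardless of the input order.
Total comparisons: 5 + 4 + 3 + 2 + 1 = 15


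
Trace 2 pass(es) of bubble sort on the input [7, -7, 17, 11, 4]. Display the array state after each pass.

After pass 1: [-7, 7, 11, 4, 17] (3 swaps)
After pass 2: [-7, 7, 4, 11, 17] (1 swaps)
Total swaps: 4


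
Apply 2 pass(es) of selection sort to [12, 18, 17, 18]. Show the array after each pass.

Pass 1: Select minimum 12 at index 0, swap -> [12, 18, 17, 18]
Pass 2: Select minimum 17 at index 2, swap -> [12, 17, 18, 18]


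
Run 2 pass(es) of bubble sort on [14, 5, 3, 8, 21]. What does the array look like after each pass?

After pass 1: [5, 3, 8, 14, 21] (3 swaps)
After pass 2: [3, 5, 8, 14, 21] (1 swaps)
Total swaps: 4


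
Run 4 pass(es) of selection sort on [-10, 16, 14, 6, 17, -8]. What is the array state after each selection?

Pass 1: Select minimum -10 at index 0, swap -> [-10, 16, 14, 6, 17, -8]
Pass 2: Select minimum -8 at index 5, swap -> [-10, -8, 14, 6, 17, 16]
Pass 3: Select minimum 6 at index 3, swap -> [-10, -8, 6, 14, 17, 16]
Pass 4: Select minimum 14 at index 3, swap -> [-10, -8, 6, 14, 17, 16]


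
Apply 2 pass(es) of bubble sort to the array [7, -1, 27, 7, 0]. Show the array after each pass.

After pass 1: [-1, 7, 7, 0, 27] (3 swaps)
After pass 2: [-1, 7, 0, 7, 27] (1 swaps)
Total swaps: 4


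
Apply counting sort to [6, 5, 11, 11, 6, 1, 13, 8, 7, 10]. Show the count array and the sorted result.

Count array: [0, 1, 0, 0, 0, 1, 2, 1, 1, 0, 1, 2, 0, 1]
(count[i] = number of elements equal to i)
Cumulative count: [0, 1, 1, 1, 1, 2, 4, 5, 6, 6, 7, 9, 9, 10]
Sorted: [1, 5, 6, 6, 7, 8, 10, 11, 11, 13]


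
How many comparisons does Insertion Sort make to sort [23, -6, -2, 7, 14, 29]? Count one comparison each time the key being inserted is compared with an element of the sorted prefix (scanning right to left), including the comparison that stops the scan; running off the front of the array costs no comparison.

Insert -6: 23 > -6 (shift), reached front = 1 comparison(s) -> [-6, 23, -2, 7, 14, 29]
Insert -2: 23 > -2 (shift), -6 <= -2 (stop) = 2 comparison(s) -> [-6, -2, 23, 7, 14, 29]
Insert 7: 23 > 7 (shift), -2 <= 7 (stop) = 2 comparison(s) -> [-6, -2, 7, 23, 14, 29]
Insert 14: 23 > 14 (shift), 7 <= 14 (stop) = 2 comparison(s) -> [-6, -2, 7, 14, 23, 29]
Insert 29: 23 <= 29 (stop) = 1 comparison(s) -> [-6, -2, 7, 14, 23, 29]
Total comparisons: 1 + 2 + 2 + 2 + 1 = 8


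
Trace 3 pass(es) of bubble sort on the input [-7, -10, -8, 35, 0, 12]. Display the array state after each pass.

After pass 1: [-10, -8, -7, 0, 12, 35] (4 swaps)
After pass 2: [-10, -8, -7, 0, 12, 35] (0 swaps)
After pass 3: [-10, -8, -7, 0, 12, 35] (0 swaps)
Total swaps: 4


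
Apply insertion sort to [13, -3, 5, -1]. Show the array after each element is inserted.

First element 13 is already 'sorted'
Insert -3: shifted 1 elements -> [-3, 13, 5, -1]
Insert 5: shifted 1 elements -> [-3, 5, 13, -1]
Insert -1: shifted 2 elements -> [-3, -1, 5, 13]


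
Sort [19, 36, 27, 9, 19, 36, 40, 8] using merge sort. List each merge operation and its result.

Divide and conquer:
  Merge [19] + [36] -> [19, 36]
  Merge [27] + [9] -> [9, 27]
  Merge [19, 36] + [9, 27] -> [9, 19, 27, 36]
  Merge [19] + [36] -> [19, 36]
  Merge [40] + [8] -> [8, 40]
  Merge [19, 36] + [8, 40] -> [8, 19, 36, 40]
  Merge [9, 19, 27, 36] + [8, 19, 36, 40] -> [8, 9, 19, 19, 27, 36, 36, 40]


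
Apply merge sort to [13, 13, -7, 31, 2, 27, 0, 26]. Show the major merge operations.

Divide and conquer:
  Merge [13] + [13] -> [13, 13]
  Merge [-7] + [31] -> [-7, 31]
  Merge [13, 13] + [-7, 31] -> [-7, 13, 13, 31]
  Merge [2] + [27] -> [2, 27]
  Merge [0] + [26] -> [0, 26]
  Merge [2, 27] + [0, 26] -> [0, 2, 26, 27]
  Merge [-7, 13, 13, 31] + [0, 2, 26, 27] -> [-7, 0, 2, 13, 13, 26, 27, 31]


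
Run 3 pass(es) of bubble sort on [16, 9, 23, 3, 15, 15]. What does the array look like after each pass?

After pass 1: [9, 16, 3, 15, 15, 23] (4 swaps)
After pass 2: [9, 3, 15, 15, 16, 23] (3 swaps)
After pass 3: [3, 9, 15, 15, 16, 23] (1 swaps)
Total swaps: 8


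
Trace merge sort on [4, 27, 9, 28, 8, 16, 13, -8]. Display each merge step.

Divide and conquer:
  Merge [4] + [27] -> [4, 27]
  Merge [9] + [28] -> [9, 28]
  Merge [4, 27] + [9, 28] -> [4, 9, 27, 28]
  Merge [8] + [16] -> [8, 16]
  Merge [13] + [-8] -> [-8, 13]
  Merge [8, 16] + [-8, 13] -> [-8, 8, 13, 16]
  Merge [4, 9, 27, 28] + [-8, 8, 13, 16] -> [-8, 4, 8, 9, 13, 16, 27, 28]


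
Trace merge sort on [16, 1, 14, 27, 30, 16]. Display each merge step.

Divide and conquer:
  Merge [1] + [14] -> [1, 14]
  Merge [16] + [1, 14] -> [1, 14, 16]
  Merge [30] + [16] -> [16, 30]
  Merge [27] + [16, 30] -> [16, 27, 30]
  Merge [1, 14, 16] + [16, 27, 30] -> [1, 14, 16, 16, 27, 30]


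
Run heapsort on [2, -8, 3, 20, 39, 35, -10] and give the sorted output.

Build heap: [39, 20, 35, 2, -8, 3, -10]
Extract 39: [35, 20, 3, 2, -8, -10, 39]
Extract 35: [20, 2, 3, -10, -8, 35, 39]
Extract 20: [3, 2, -8, -10, 20, 35, 39]
Extract 3: [2, -10, -8, 3, 20, 35, 39]
Extract 2: [-8, -10, 2, 3, 20, 35, 39]
Extract -8: [-10, -8, 2, 3, 20, 35, 39]


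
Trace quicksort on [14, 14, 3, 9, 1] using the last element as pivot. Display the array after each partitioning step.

Partition 1: pivot=1 at index 0 -> [1, 14, 3, 9, 14]
Partition 2: pivot=14 at index 4 -> [1, 14, 3, 9, 14]
Partition 3: pivot=9 at index 2 -> [1, 3, 9, 14, 14]


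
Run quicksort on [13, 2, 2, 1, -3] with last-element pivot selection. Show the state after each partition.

Partition 1: pivot=-3 at index 0 -> [-3, 2, 2, 1, 13]
Partition 2: pivot=13 at index 4 -> [-3, 2, 2, 1, 13]
Partition 3: pivot=1 at index 1 -> [-3, 1, 2, 2, 13]
Partition 4: pivot=2 at index 3 -> [-3, 1, 2, 2, 13]


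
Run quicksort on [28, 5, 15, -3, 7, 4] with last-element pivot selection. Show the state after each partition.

Partition 1: pivot=4 at index 1 -> [-3, 4, 15, 28, 7, 5]
Partition 2: pivot=5 at index 2 -> [-3, 4, 5, 28, 7, 15]
Partition 3: pivot=15 at index 4 -> [-3, 4, 5, 7, 15, 28]


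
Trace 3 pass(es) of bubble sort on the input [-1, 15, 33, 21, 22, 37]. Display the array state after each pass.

After pass 1: [-1, 15, 21, 22, 33, 37] (2 swaps)
After pass 2: [-1, 15, 21, 22, 33, 37] (0 swaps)
After pass 3: [-1, 15, 21, 22, 33, 37] (0 swaps)
Total swaps: 2


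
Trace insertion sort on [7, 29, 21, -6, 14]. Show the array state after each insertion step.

First element 7 is already 'sorted'
Insert 29: shifted 0 elements -> [7, 29, 21, -6, 14]
Insert 21: shifted 1 elements -> [7, 21, 29, -6, 14]
Insert -6: shifted 3 elements -> [-6, 7, 21, 29, 14]
Insert 14: shifted 2 elements -> [-6, 7, 14, 21, 29]


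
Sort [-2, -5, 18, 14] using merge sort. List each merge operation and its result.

Divide and conquer:
  Merge [-2] + [-5] -> [-5, -2]
  Merge [18] + [14] -> [14, 18]
  Merge [-5, -2] + [14, 18] -> [-5, -2, 14, 18]


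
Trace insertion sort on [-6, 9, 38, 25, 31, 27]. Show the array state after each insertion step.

First element -6 is already 'sorted'
Insert 9: shifted 0 elements -> [-6, 9, 38, 25, 31, 27]
Insert 38: shifted 0 elements -> [-6, 9, 38, 25, 31, 27]
Insert 25: shifted 1 elements -> [-6, 9, 25, 38, 31, 27]
Insert 31: shifted 1 elements -> [-6, 9, 25, 31, 38, 27]
Insert 27: shifted 2 elements -> [-6, 9, 25, 27, 31, 38]


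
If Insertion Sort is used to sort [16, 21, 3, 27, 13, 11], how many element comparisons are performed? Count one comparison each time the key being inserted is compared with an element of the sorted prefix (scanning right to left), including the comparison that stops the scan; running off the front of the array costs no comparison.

Insert 21: 16 <= 21 (stop) = 1 comparison(s) -> [16, 21, 3, 27, 13, 11]
Insert 3: 21 > 3 (shift), 16 > 3 (shift), reached front = 2 comparison(s) -> [3, 16, 21, 27, 13, 11]
Insert 27: 21 <= 27 (stop) = 1 comparison(s) -> [3, 16, 21, 27, 13, 11]
Insert 13: 27 > 13 (shift), 21 > 13 (shift), 16 > 13 (shift), 3 <= 13 (stop) = 4 comparison(s) -> [3, 13, 16, 21, 27, 11]
Insert 11: 27 > 11 (shift), 21 > 11 (shift), 16 > 11 (shift), 13 > 11 (shift), 3 <= 11 (stop) = 5 comparison(s) -> [3, 11, 13, 16, 21, 27]
Total comparisons: 1 + 2 + 1 + 4 + 5 = 13


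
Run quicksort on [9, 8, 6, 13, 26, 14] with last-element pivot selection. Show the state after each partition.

Partition 1: pivot=14 at index 4 -> [9, 8, 6, 13, 14, 26]
Partition 2: pivot=13 at index 3 -> [9, 8, 6, 13, 14, 26]
Partition 3: pivot=6 at index 0 -> [6, 8, 9, 13, 14, 26]
Partition 4: pivot=9 at index 2 -> [6, 8, 9, 13, 14, 26]


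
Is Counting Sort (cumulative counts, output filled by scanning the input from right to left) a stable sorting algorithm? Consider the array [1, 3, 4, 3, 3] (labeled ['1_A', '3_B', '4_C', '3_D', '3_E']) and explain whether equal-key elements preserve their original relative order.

Trace Counting Sort on the labeled array (the key is the number; the letter only tracks identity):
  Counts for values 0..4: [0, 1, 0, 3, 1]
  Cumulative counts: [0, 1, 1, 4, 5]
  Scan right to left: place 3_E at output index 3
  Scan right to left: place 3_D at output index 2
  Scan right to left: place 4_C at output index 4
  Scan right to left: place 3_B at output index 1
  Scan right to left: place 1_A at output index 0
  Output: [1_A, 3_B, 3_D, 3_E, 4_C]
Equal keys:
  value 3: originally 3_B, 3_D, 3_E; after sorting 3_B, 3_D, 3_E -> order preserved
All equal keys kept their original relative order. Counting Sort is stable: scanning the input right to left with decreasing cumulative counts places later duplicates at later output positions.
Answer: Stable


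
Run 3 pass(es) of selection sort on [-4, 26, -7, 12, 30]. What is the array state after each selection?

Pass 1: Select minimum -7 at index 2, swap -> [-7, 26, -4, 12, 30]
Pass 2: Select minimum -4 at index 2, swap -> [-7, -4, 26, 12, 30]
Pass 3: Select minimum 12 at index 3, swap -> [-7, -4, 12, 26, 30]


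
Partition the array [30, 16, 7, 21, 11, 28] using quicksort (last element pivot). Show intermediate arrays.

Partition 1: pivot=28 at index 4 -> [16, 7, 21, 11, 28, 30]
Partition 2: pivot=11 at index 1 -> [7, 11, 21, 16, 28, 30]
Partition 3: pivot=16 at index 2 -> [7, 11, 16, 21, 28, 30]


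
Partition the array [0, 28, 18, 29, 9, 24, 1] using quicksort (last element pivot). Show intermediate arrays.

Partition 1: pivot=1 at index 1 -> [0, 1, 18, 29, 9, 24, 28]
Partition 2: pivot=28 at index 5 -> [0, 1, 18, 9, 24, 28, 29]
Partition 3: pivot=24 at index 4 -> [0, 1, 18, 9, 24, 28, 29]
Partition 4: pivot=9 at index 2 -> [0, 1, 9, 18, 24, 28, 29]


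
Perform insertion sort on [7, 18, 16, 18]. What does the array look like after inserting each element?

First element 7 is already 'sorted'
Insert 18: shifted 0 elements -> [7, 18, 16, 18]
Insert 16: shifted 1 elements -> [7, 16, 18, 18]
Insert 18: shifted 0 elements -> [7, 16, 18, 18]


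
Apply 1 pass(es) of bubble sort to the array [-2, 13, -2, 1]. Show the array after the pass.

After pass 1: [-2, -2, 1, 13] (2 swaps)
Total swaps: 2


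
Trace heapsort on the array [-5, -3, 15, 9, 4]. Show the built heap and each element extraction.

Build heap: [15, 9, -5, -3, 4]
Extract 15: [9, 4, -5, -3, 15]
Extract 9: [4, -3, -5, 9, 15]
Extract 4: [-3, -5, 4, 9, 15]
Extract -3: [-5, -3, 4, 9, 15]


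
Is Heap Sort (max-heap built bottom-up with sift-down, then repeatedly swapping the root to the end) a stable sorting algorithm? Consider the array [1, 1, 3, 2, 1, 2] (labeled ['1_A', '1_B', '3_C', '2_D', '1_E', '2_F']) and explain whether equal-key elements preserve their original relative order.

Trace Heap Sort on the labeled array (the key is the number; the letter only tracks identity):
  Build max-heap: [3_C, 2_D, 2_F, 1_B, 1_E, 1_A]
  Swap root 3_C to index 5, re-heapify first 5 -> [2_D, 1_A, 2_F, 1_B, 1_E, 3_C]
  Swap root 2_D to index 4, re-heapify first 4 -> [2_F, 1_A, 1_E, 1_B, 2_D, 3_C]
  Swap root 2_F to index 3, re-heapify first 3 -> [1_B, 1_A, 1_E, 2_F, 2_D, 3_C]
  Swap root 1_B to index 2, re-heapify first 2 -> [1_E, 1_A, 1_B, 2_F, 2_D, 3_C]
  Swap root 1_E to index 1, re-heapify first 1 -> [1_A, 1_E, 1_B, 2_F, 2_D, 3_C]
Final order: [1_A, 1_E, 1_B, 2_F, 2_D, 3_C]
Equal keys:
  value 1: originally 1_A, 1_B, 1_E; after sorting 1_A, 1_E, 1_B -> order changed
  value 2: originally 2_D, 2_F; after sorting 2_F, 2_D -> order changed
Equal keys were reordered, so Heap Sort is not stable: heap construction and root-to-end swaps move elements without regard to the original order of equal keys. (One such input is enough; an unstable sort may happen to preserve order on other inputs, but it gives no guarantee.)
Answer: Not stable


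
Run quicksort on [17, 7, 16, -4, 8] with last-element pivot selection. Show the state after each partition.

Partition 1: pivot=8 at index 2 -> [7, -4, 8, 17, 16]
Partition 2: pivot=-4 at index 0 -> [-4, 7, 8, 17, 16]
Partition 3: pivot=16 at index 3 -> [-4, 7, 8, 16, 17]


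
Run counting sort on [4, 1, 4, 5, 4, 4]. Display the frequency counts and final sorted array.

Count array: [0, 1, 0, 0, 4, 1]
(count[i] = number of elements equal to i)
Cumulative count: [0, 1, 1, 1, 5, 6]
Sorted: [1, 4, 4, 4, 4, 5]


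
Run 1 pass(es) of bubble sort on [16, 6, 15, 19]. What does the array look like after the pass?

After pass 1: [6, 15, 16, 19] (2 swaps)
Total swaps: 2


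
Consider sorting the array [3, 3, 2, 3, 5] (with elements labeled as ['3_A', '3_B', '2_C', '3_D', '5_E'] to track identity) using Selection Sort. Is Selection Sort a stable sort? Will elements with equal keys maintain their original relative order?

Trace Selection Sort on the labeled array (the key is the number; the letter only tracks identity):
  Pass 1: minimum of unsorted part is 2_C at index 2; swap it with 3_A at index 0 -> [2_C, 3_B, 3_A, 3_D, 5_E]
  Pass 2: minimum 3_B is already at index 1; no swap -> [2_C, 3_B, 3_A, 3_D, 5_E]
  Pass 3: minimum 3_A is already at index 2; no swap -> [2_C, 3_B, 3_A, 3_D, 5_E]
  Pass 4: minimum 3_D is already at index 3; no swap -> [2_C, 3_B, 3_A, 3_D, 5_E]
Final order: [2_C, 3_B, 3_A, 3_D, 5_E]
Equal keys:
  value 3: originally 3_A, 3_B, 3_D; after sorting 3_B, 3_A, 3_D -> order changed
Equal keys were reordered, so Selection Sort is not stable: the long-range swap that moves the minimum into place can carry an element past an equal key. (One such input is enough; an unstable sort may happen to preserve order on other inputs, but it gives no guarantee.)
Answer: Not stable


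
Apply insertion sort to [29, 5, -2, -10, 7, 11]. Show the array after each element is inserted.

First element 29 is already 'sorted'
Insert 5: shifted 1 elements -> [5, 29, -2, -10, 7, 11]
Insert -2: shifted 2 elements -> [-2, 5, 29, -10, 7, 11]
Insert -10: shifted 3 elements -> [-10, -2, 5, 29, 7, 11]
Insert 7: shifted 1 elements -> [-10, -2, 5, 7, 29, 11]
Insert 11: shifted 1 elements -> [-10, -2, 5, 7, 11, 29]


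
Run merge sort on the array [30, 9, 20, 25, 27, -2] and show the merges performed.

Divide and conquer:
  Merge [9] + [20] -> [9, 20]
  Merge [30] + [9, 20] -> [9, 20, 30]
  Merge [27] + [-2] -> [-2, 27]
  Merge [25] + [-2, 27] -> [-2, 25, 27]
  Merge [9, 20, 30] + [-2, 25, 27] -> [-2, 9, 20, 25, 27, 30]


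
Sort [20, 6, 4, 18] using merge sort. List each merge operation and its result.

Divide and conquer:
  Merge [20] + [6] -> [6, 20]
  Merge [4] + [18] -> [4, 18]
  Merge [6, 20] + [4, 18] -> [4, 6, 18, 20]


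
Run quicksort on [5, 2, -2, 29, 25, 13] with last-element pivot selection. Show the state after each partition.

Partition 1: pivot=13 at index 3 -> [5, 2, -2, 13, 25, 29]
Partition 2: pivot=-2 at index 0 -> [-2, 2, 5, 13, 25, 29]
Partition 3: pivot=5 at index 2 -> [-2, 2, 5, 13, 25, 29]
Partition 4: pivot=29 at index 5 -> [-2, 2, 5, 13, 25, 29]


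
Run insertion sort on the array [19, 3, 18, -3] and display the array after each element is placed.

First element 19 is already 'sorted'
Insert 3: shifted 1 elements -> [3, 19, 18, -3]
Insert 18: shifted 1 elements -> [3, 18, 19, -3]
Insert -3: shifted 3 elements -> [-3, 3, 18, 19]


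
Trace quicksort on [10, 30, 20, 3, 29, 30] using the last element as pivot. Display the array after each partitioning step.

Partition 1: pivot=30 at index 5 -> [10, 30, 20, 3, 29, 30]
Partition 2: pivot=29 at index 3 -> [10, 20, 3, 29, 30, 30]
Partition 3: pivot=3 at index 0 -> [3, 20, 10, 29, 30, 30]
Partition 4: pivot=10 at index 1 -> [3, 10, 20, 29, 30, 30]


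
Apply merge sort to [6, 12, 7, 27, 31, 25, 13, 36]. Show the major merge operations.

Divide and conquer:
  Merge [6] + [12] -> [6, 12]
  Merge [7] + [27] -> [7, 27]
  Merge [6, 12] + [7, 27] -> [6, 7, 12, 27]
  Merge [31] + [25] -> [25, 31]
  Merge [13] + [36] -> [13, 36]
  Merge [25, 31] + [13, 36] -> [13, 25, 31, 36]
  Merge [6, 7, 12, 27] + [13, 25, 31, 36] -> [6, 7, 12, 13, 25, 27, 31, 36]


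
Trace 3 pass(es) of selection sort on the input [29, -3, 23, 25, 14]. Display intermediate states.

Pass 1: Select minimum -3 at index 1, swap -> [-3, 29, 23, 25, 14]
Pass 2: Select minimum 14 at index 4, swap -> [-3, 14, 23, 25, 29]
Pass 3: Select minimum 23 at index 2, swap -> [-3, 14, 23, 25, 29]


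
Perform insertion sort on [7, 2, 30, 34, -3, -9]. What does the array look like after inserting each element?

First element 7 is already 'sorted'
Insert 2: shifted 1 elements -> [2, 7, 30, 34, -3, -9]
Insert 30: shifted 0 elements -> [2, 7, 30, 34, -3, -9]
Insert 34: shifted 0 elements -> [2, 7, 30, 34, -3, -9]
Insert -3: shifted 4 elements -> [-3, 2, 7, 30, 34, -9]
Insert -9: shifted 5 elements -> [-9, -3, 2, 7, 30, 34]


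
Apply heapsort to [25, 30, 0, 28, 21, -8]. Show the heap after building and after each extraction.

Build heap: [30, 28, 0, 25, 21, -8]
Extract 30: [28, 25, 0, -8, 21, 30]
Extract 28: [25, 21, 0, -8, 28, 30]
Extract 25: [21, -8, 0, 25, 28, 30]
Extract 21: [0, -8, 21, 25, 28, 30]
Extract 0: [-8, 0, 21, 25, 28, 30]


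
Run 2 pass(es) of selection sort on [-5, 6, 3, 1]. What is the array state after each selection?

Pass 1: Select minimum -5 at index 0, swap -> [-5, 6, 3, 1]
Pass 2: Select minimum 1 at index 3, swap -> [-5, 1, 3, 6]


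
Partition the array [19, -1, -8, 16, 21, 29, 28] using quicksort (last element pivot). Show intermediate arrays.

Partition 1: pivot=28 at index 5 -> [19, -1, -8, 16, 21, 28, 29]
Partition 2: pivot=21 at index 4 -> [19, -1, -8, 16, 21, 28, 29]
Partition 3: pivot=16 at index 2 -> [-1, -8, 16, 19, 21, 28, 29]
Partition 4: pivot=-8 at index 0 -> [-8, -1, 16, 19, 21, 28, 29]


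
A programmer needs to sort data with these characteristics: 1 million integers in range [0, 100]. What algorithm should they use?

Best choice: Counting sort
Reason: O(n + k) where k=100 is small; linear time beats O(n log n)


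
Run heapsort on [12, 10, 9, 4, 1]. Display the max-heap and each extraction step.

Build heap: [12, 10, 9, 4, 1]
Extract 12: [10, 4, 9, 1, 12]
Extract 10: [9, 4, 1, 10, 12]
Extract 9: [4, 1, 9, 10, 12]
Extract 4: [1, 4, 9, 10, 12]


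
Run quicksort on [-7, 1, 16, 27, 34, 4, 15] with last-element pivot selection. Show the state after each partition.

Partition 1: pivot=15 at index 3 -> [-7, 1, 4, 15, 34, 16, 27]
Partition 2: pivot=4 at index 2 -> [-7, 1, 4, 15, 34, 16, 27]
Partition 3: pivot=1 at index 1 -> [-7, 1, 4, 15, 34, 16, 27]
Partition 4: pivot=27 at index 5 -> [-7, 1, 4, 15, 16, 27, 34]


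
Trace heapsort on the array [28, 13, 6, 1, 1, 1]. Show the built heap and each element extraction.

Build heap: [28, 13, 6, 1, 1, 1]
Extract 28: [13, 1, 6, 1, 1, 28]
Extract 13: [6, 1, 1, 1, 13, 28]
Extract 6: [1, 1, 1, 6, 13, 28]
Extract 1: [1, 1, 1, 6, 13, 28]
Extract 1: [1, 1, 1, 6, 13, 28]


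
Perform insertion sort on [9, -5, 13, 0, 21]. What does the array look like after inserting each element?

First element 9 is already 'sorted'
Insert -5: shifted 1 elements -> [-5, 9, 13, 0, 21]
Insert 13: shifted 0 elements -> [-5, 9, 13, 0, 21]
Insert 0: shifted 2 elements -> [-5, 0, 9, 13, 21]
Insert 21: shifted 0 elements -> [-5, 0, 9, 13, 21]


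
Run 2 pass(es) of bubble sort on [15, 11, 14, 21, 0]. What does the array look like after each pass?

After pass 1: [11, 14, 15, 0, 21] (3 swaps)
After pass 2: [11, 14, 0, 15, 21] (1 swaps)
Total swaps: 4


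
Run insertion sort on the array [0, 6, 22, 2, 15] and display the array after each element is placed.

First element 0 is already 'sorted'
Insert 6: shifted 0 elements -> [0, 6, 22, 2, 15]
Insert 22: shifted 0 elements -> [0, 6, 22, 2, 15]
Insert 2: shifted 2 elements -> [0, 2, 6, 22, 15]
Insert 15: shifted 1 elements -> [0, 2, 6, 15, 22]


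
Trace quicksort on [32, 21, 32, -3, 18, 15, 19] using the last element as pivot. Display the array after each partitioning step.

Partition 1: pivot=19 at index 3 -> [-3, 18, 15, 19, 21, 32, 32]
Partition 2: pivot=15 at index 1 -> [-3, 15, 18, 19, 21, 32, 32]
Partition 3: pivot=32 at index 6 -> [-3, 15, 18, 19, 21, 32, 32]
Partition 4: pivot=32 at index 5 -> [-3, 15, 18, 19, 21, 32, 32]


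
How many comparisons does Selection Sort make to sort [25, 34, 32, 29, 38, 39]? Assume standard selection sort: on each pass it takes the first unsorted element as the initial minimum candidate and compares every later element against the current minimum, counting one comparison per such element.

Pass 1: scan indices 1..5 for the minimum = 5 comparison(s); min is 25, place at index 0 -> [25, 34, 32, 29, 38, 39]
Pass 2: scan indices 2..5 for the minimum = 4 comparison(s); min is 29, place at index 1 -> [25, 29, 32, 34, 38, 39]
Pass 3: scan indices 3..5 for the minimum = 3 comparison(s); min is 32, place at index 2 -> [25, 29, 32, 34, 38, 39]
Pass 4: scan indices 4..5 for the minimum = 2 comparison(s); min is 34, place at index 3 -> [25, 29, 32, 34, 38, 39]
Pass 5: scan indices 5..5 for the minimum = 1 comparison(s); min is 38, place at index 4 -> [25, 29, 32, 34, 38, 39]
Selection sort always scans the whole unsorted suffix, so the count is (n-1) + (n-2) + ... + 1 = n(n-1)/2 = 6*5/2 = 15 regardless of the input order.
Total comparisons: 5 + 4 + 3 + 2 + 1 = 15


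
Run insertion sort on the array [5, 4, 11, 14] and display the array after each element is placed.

First element 5 is already 'sorted'
Insert 4: shifted 1 elements -> [4, 5, 11, 14]
Insert 11: shifted 0 elements -> [4, 5, 11, 14]
Insert 14: shifted 0 elements -> [4, 5, 11, 14]


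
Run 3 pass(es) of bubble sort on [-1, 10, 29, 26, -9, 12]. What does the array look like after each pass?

After pass 1: [-1, 10, 26, -9, 12, 29] (3 swaps)
After pass 2: [-1, 10, -9, 12, 26, 29] (2 swaps)
After pass 3: [-1, -9, 10, 12, 26, 29] (1 swaps)
Total swaps: 6


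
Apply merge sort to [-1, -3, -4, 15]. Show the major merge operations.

Divide and conquer:
  Merge [-1] + [-3] -> [-3, -1]
  Merge [-4] + [15] -> [-4, 15]
  Merge [-3, -1] + [-4, 15] -> [-4, -3, -1, 15]


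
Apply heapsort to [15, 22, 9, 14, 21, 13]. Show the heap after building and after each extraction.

Build heap: [22, 21, 13, 14, 15, 9]
Extract 22: [21, 15, 13, 14, 9, 22]
Extract 21: [15, 14, 13, 9, 21, 22]
Extract 15: [14, 9, 13, 15, 21, 22]
Extract 14: [13, 9, 14, 15, 21, 22]
Extract 13: [9, 13, 14, 15, 21, 22]


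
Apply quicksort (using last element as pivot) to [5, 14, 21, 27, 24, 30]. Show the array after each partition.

Partition 1: pivot=30 at index 5 -> [5, 14, 21, 27, 24, 30]
Partition 2: pivot=24 at index 3 -> [5, 14, 21, 24, 27, 30]
Partition 3: pivot=21 at index 2 -> [5, 14, 21, 24, 27, 30]
Partition 4: pivot=14 at index 1 -> [5, 14, 21, 24, 27, 30]


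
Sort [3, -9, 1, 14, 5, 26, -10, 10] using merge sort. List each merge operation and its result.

Divide and conquer:
  Merge [3] + [-9] -> [-9, 3]
  Merge [1] + [14] -> [1, 14]
  Merge [-9, 3] + [1, 14] -> [-9, 1, 3, 14]
  Merge [5] + [26] -> [5, 26]
  Merge [-10] + [10] -> [-10, 10]
  Merge [5, 26] + [-10, 10] -> [-10, 5, 10, 26]
  Merge [-9, 1, 3, 14] + [-10, 5, 10, 26] -> [-10, -9, 1, 3, 5, 10, 14, 26]


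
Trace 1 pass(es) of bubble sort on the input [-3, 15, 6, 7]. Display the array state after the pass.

After pass 1: [-3, 6, 7, 15] (2 swaps)
Total swaps: 2


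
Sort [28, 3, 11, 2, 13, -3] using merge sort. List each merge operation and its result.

Divide and conquer:
  Merge [3] + [11] -> [3, 11]
  Merge [28] + [3, 11] -> [3, 11, 28]
  Merge [13] + [-3] -> [-3, 13]
  Merge [2] + [-3, 13] -> [-3, 2, 13]
  Merge [3, 11, 28] + [-3, 2, 13] -> [-3, 2, 3, 11, 13, 28]


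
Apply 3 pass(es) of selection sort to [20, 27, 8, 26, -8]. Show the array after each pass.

Pass 1: Select minimum -8 at index 4, swap -> [-8, 27, 8, 26, 20]
Pass 2: Select minimum 8 at index 2, swap -> [-8, 8, 27, 26, 20]
Pass 3: Select minimum 20 at index 4, swap -> [-8, 8, 20, 26, 27]


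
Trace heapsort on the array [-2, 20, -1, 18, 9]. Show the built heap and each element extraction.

Build heap: [20, 18, -1, -2, 9]
Extract 20: [18, 9, -1, -2, 20]
Extract 18: [9, -2, -1, 18, 20]
Extract 9: [-1, -2, 9, 18, 20]
Extract -1: [-2, -1, 9, 18, 20]


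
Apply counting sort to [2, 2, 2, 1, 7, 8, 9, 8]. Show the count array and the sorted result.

Count array: [0, 1, 3, 0, 0, 0, 0, 1, 2, 1]
(count[i] = number of elements equal to i)
Cumulative count: [0, 1, 4, 4, 4, 4, 4, 5, 7, 8]
Sorted: [1, 2, 2, 2, 7, 8, 8, 9]


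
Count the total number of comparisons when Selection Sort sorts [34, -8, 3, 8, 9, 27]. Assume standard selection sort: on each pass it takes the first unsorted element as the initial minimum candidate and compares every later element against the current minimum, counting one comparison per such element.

Pass 1: scan indices 1..5 for the minimum = 5 comparison(s); min is -8, place at index 0 -> [-8, 34, 3, 8, 9, 27]
Pass 2: scan indices 2..5 for the minimum = 4 comparison(s); min is 3, place at index 1 -> [-8, 3, 34, 8, 9, 27]
Pass 3: scan indices 3..5 for the minimum = 3 comparison(s); min is 8, place at index 2 -> [-8, 3, 8, 34, 9, 27]
Pass 4: scan indices 4..5 for the minimum = 2 comparison(s); min is 9, place at index 3 -> [-8, 3, 8, 9, 34, 27]
Pass 5: scan indices 5..5 for the minimum = 1 comparison(s); min is 27, place at index 4 -> [-8, 3, 8, 9, 27, 34]
Selection sort always scans the whole unsorted suffix, so the count is (n-1) + (n-2) + ... + 1 = n(n-1)/2 = 6*5/2 = 15 regardless of the input order.
Total comparisons: 5 + 4 + 3 + 2 + 1 = 15


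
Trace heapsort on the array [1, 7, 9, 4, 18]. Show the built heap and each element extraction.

Build heap: [18, 7, 9, 4, 1]
Extract 18: [9, 7, 1, 4, 18]
Extract 9: [7, 4, 1, 9, 18]
Extract 7: [4, 1, 7, 9, 18]
Extract 4: [1, 4, 7, 9, 18]


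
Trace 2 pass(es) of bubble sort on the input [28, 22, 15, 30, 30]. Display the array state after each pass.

After pass 1: [22, 15, 28, 30, 30] (2 swaps)
After pass 2: [15, 22, 28, 30, 30] (1 swaps)
Total swaps: 3


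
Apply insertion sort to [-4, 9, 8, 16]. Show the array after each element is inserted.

First element -4 is already 'sorted'
Insert 9: shifted 0 elements -> [-4, 9, 8, 16]
Insert 8: shifted 1 elements -> [-4, 8, 9, 16]
Insert 16: shifted 0 elements -> [-4, 8, 9, 16]


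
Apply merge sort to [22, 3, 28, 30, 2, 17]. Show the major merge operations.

Divide and conquer:
  Merge [3] + [28] -> [3, 28]
  Merge [22] + [3, 28] -> [3, 22, 28]
  Merge [2] + [17] -> [2, 17]
  Merge [30] + [2, 17] -> [2, 17, 30]
  Merge [3, 22, 28] + [2, 17, 30] -> [2, 3, 17, 22, 28, 30]


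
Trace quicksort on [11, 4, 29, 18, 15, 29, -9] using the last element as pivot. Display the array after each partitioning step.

Partition 1: pivot=-9 at index 0 -> [-9, 4, 29, 18, 15, 29, 11]
Partition 2: pivot=11 at index 2 -> [-9, 4, 11, 18, 15, 29, 29]
Partition 3: pivot=29 at index 6 -> [-9, 4, 11, 18, 15, 29, 29]
Partition 4: pivot=29 at index 5 -> [-9, 4, 11, 18, 15, 29, 29]
Partition 5: pivot=15 at index 3 -> [-9, 4, 11, 15, 18, 29, 29]


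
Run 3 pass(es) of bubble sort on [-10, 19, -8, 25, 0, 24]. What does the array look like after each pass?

After pass 1: [-10, -8, 19, 0, 24, 25] (3 swaps)
After pass 2: [-10, -8, 0, 19, 24, 25] (1 swaps)
After pass 3: [-10, -8, 0, 19, 24, 25] (0 swaps)
Total swaps: 4


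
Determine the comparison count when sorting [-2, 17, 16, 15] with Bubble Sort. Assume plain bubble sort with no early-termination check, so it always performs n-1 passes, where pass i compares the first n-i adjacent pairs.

Pass 1: compare adjacent pairs (0,1)..(2,3) = 3 comparison(s), 2 swap(s) -> [-2, 16, 15, 17]
Pass 2: compare adjacent pairs (0,1)..(1,2) = 2 comparison(s), 1 swap(s) -> [-2, 15, 16, 17]
Pass 3: compare adjacent pairs (0,1)..(0,1) = 1 comparison(s), 0 swap(s) -> [-2, 15, 16, 17]
Total comparisons: 3 + 2 + 1 = 6


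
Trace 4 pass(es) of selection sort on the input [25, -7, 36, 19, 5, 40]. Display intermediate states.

Pass 1: Select minimum -7 at index 1, swap -> [-7, 25, 36, 19, 5, 40]
Pass 2: Select minimum 5 at index 4, swap -> [-7, 5, 36, 19, 25, 40]
Pass 3: Select minimum 19 at index 3, swap -> [-7, 5, 19, 36, 25, 40]
Pass 4: Select minimum 25 at index 4, swap -> [-7, 5, 19, 25, 36, 40]


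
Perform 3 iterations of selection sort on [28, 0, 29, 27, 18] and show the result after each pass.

Pass 1: Select minimum 0 at index 1, swap -> [0, 28, 29, 27, 18]
Pass 2: Select minimum 18 at index 4, swap -> [0, 18, 29, 27, 28]
Pass 3: Select minimum 27 at index 3, swap -> [0, 18, 27, 29, 28]


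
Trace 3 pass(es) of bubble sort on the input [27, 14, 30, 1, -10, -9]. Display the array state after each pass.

After pass 1: [14, 27, 1, -10, -9, 30] (4 swaps)
After pass 2: [14, 1, -10, -9, 27, 30] (3 swaps)
After pass 3: [1, -10, -9, 14, 27, 30] (3 swaps)
Total swaps: 10


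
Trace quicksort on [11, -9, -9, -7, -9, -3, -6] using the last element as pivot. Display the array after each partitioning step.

Partition 1: pivot=-6 at index 4 -> [-9, -9, -7, -9, -6, -3, 11]
Partition 2: pivot=-9 at index 2 -> [-9, -9, -9, -7, -6, -3, 11]
Partition 3: pivot=-9 at index 1 -> [-9, -9, -9, -7, -6, -3, 11]
Partition 4: pivot=11 at index 6 -> [-9, -9, -9, -7, -6, -3, 11]


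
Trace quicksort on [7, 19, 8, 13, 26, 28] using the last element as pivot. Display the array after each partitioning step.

Partition 1: pivot=28 at index 5 -> [7, 19, 8, 13, 26, 28]
Partition 2: pivot=26 at index 4 -> [7, 19, 8, 13, 26, 28]
Partition 3: pivot=13 at index 2 -> [7, 8, 13, 19, 26, 28]
Partition 4: pivot=8 at index 1 -> [7, 8, 13, 19, 26, 28]


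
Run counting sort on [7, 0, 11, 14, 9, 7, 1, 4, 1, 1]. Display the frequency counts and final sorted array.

Count array: [1, 3, 0, 0, 1, 0, 0, 2, 0, 1, 0, 1, 0, 0, 1]
(count[i] = number of elements equal to i)
Cumulative count: [1, 4, 4, 4, 5, 5, 5, 7, 7, 8, 8, 9, 9, 9, 10]
Sorted: [0, 1, 1, 1, 4, 7, 7, 9, 11, 14]


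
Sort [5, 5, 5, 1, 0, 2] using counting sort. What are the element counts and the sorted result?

Count array: [1, 1, 1, 0, 0, 3]
(count[i] = number of elements equal to i)
Cumulative count: [1, 2, 3, 3, 3, 6]
Sorted: [0, 1, 2, 5, 5, 5]


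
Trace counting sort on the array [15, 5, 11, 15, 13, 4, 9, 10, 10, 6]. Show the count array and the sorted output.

Count array: [0, 0, 0, 0, 1, 1, 1, 0, 0, 1, 2, 1, 0, 1, 0, 2]
(count[i] = number of elements equal to i)
Cumulative count: [0, 0, 0, 0, 1, 2, 3, 3, 3, 4, 6, 7, 7, 8, 8, 10]
Sorted: [4, 5, 6, 9, 10, 10, 11, 13, 15, 15]


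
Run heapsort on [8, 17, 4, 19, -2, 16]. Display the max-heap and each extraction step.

Build heap: [19, 17, 16, 8, -2, 4]
Extract 19: [17, 8, 16, 4, -2, 19]
Extract 17: [16, 8, -2, 4, 17, 19]
Extract 16: [8, 4, -2, 16, 17, 19]
Extract 8: [4, -2, 8, 16, 17, 19]
Extract 4: [-2, 4, 8, 16, 17, 19]


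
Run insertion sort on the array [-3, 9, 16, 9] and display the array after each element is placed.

First element -3 is already 'sorted'
Insert 9: shifted 0 elements -> [-3, 9, 16, 9]
Insert 16: shifted 0 elements -> [-3, 9, 16, 9]
Insert 9: shifted 1 elements -> [-3, 9, 9, 16]


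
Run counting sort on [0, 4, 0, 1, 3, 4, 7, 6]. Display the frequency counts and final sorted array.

Count array: [2, 1, 0, 1, 2, 0, 1, 1]
(count[i] = number of elements equal to i)
Cumulative count: [2, 3, 3, 4, 6, 6, 7, 8]
Sorted: [0, 0, 1, 3, 4, 4, 6, 7]


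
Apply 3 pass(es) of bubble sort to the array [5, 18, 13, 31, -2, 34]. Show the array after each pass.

After pass 1: [5, 13, 18, -2, 31, 34] (2 swaps)
After pass 2: [5, 13, -2, 18, 31, 34] (1 swaps)
After pass 3: [5, -2, 13, 18, 31, 34] (1 swaps)
Total swaps: 4


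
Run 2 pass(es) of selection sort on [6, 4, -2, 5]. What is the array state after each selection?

Pass 1: Select minimum -2 at index 2, swap -> [-2, 4, 6, 5]
Pass 2: Select minimum 4 at index 1, swap -> [-2, 4, 6, 5]


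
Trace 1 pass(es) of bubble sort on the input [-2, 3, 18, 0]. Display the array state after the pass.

After pass 1: [-2, 3, 0, 18] (1 swaps)
Total swaps: 1


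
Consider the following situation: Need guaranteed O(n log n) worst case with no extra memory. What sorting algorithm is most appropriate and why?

Best choice: Heapsort
Reason: Heapsort is O(n log n) worst case and sorts in-place; quicksort can degrade to O(n^2)
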